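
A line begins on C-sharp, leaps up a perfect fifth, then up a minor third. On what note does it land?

B

A perfect fifth up from C# is G# (letter G, 7 semitones up).
A minor third up from G# is B (letter B, 3 semitones up).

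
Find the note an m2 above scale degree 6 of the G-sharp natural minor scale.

F

Scale degree 6 of G# natural minor is E.
A minor second (1 semitone) above E lands on the letter F, giving F.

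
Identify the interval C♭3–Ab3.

Counting letters C–D–E–F–G–A gives a sixth.
Cb→Ab = 9 semitones, exactly the major sixth.

major sixth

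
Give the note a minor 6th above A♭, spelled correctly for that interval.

A up a major sixth is F#, so the target letter is F.
From Ab, a minor sixth is 8 semitones up: Fb.

Fb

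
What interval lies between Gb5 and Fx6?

doubly augmented seventh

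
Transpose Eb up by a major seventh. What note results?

E up a major seventh is D#, so the target letter is D.
From Eb, a major seventh is 11 semitones up: D.

D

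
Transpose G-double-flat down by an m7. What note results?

Abb

G down a major seventh is Ab, so the target letter is A.
From Gbb, a minor seventh is 10 semitones down: Abb.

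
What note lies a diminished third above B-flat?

Dbb

B up a major third is D#, so the target letter is D.
From Bb, a diminished third is 2 semitones up: Dbb.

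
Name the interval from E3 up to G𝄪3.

augmented third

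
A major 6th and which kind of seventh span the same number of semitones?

A major sixth spans 9 semitones.
A seventh spanning 9 semitones is diminished (the major seventh is 11).

diminished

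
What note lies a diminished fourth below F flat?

F down a perfect fourth is C, so the target letter is C.
From Fb, a diminished fourth is 4 semitones down: C.

C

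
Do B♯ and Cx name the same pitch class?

No

B# is pitch class 0; C## is pitch class 2.
The pitch classes differ (0 vs. 2), so they are not enharmonic equivalents.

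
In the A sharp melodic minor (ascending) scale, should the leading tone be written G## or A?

Each scale degree takes a distinct letter name. Degree 7 of a scale on A must use the letter G.
G## and A are enharmonically the same pitch, but only G## uses the letter G, so it is the correct spelling here.

G##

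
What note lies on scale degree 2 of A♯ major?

The A# major scale runs A# B# C## D# E# F## G##.
Degree 2 is B#.

B#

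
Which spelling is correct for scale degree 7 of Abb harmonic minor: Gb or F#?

Gb

Each scale degree takes a distinct letter name. Degree 7 of a scale on A must use the letter G.
Gb and F# are enharmonically the same pitch, but only Gb uses the letter G, so it is the correct spelling here.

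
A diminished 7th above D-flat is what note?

Cbb

A seventh above D lands on the letter C.
A diminished seventh spans 9 semitones, so Db moves to pitch class 10. On the letter C that is Cbb.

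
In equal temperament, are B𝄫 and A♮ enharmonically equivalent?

Yes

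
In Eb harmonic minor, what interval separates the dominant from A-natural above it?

The dominant of Eb harmonic minor is Bb.
Bb up to A: letters B→A make it a seventh; 11 semitones makes it major.

major seventh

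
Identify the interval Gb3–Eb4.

Counting letters G–A–B–C–D–E gives a sixth.
Gb→Eb = 9 semitones, exactly the major sixth.

major sixth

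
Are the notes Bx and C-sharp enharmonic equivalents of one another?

B## = pitch class 1 and C# = pitch class 1 — the same pitch class, so they are enharmonic equivalents.

Yes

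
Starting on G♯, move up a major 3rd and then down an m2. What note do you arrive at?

A major third up from G# is B# (letter B, 4 semitones up).
A minor second down from B# is A## (letter A, 1 semitone down).

A##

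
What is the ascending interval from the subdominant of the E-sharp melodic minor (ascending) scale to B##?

The subdominant of E# melodic minor (ascending) is A#.
A# up to B##: letters A→B make it a second; 3 semitones makes it augmented.

augmented second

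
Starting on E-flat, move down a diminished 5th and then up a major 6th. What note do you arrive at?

F#

A diminished fifth down from Eb is A (letter A, 6 semitones down).
A major sixth up from A is F# (letter F, 9 semitones up).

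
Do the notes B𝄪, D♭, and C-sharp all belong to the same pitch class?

B## is pitch class 1; Db is pitch class 1; C# is pitch class 1.
All spellings map to pitch class 1, so they are enharmonically equivalent.

Yes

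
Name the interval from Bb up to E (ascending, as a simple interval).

augmented fourth

Counting letters B–C–D–E gives a fourth.
Bb→E = 6 semitones, 1 wider than the perfect fourth (5), so augmented.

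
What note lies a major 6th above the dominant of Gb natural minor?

The dominant of Gb natural minor is Db.
A major sixth (9 semitones) above Db lands on the letter B, giving Bb.

Bb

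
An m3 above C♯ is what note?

C up a major third is E, so the target letter is E.
From C#, a minor third is 3 semitones up: E.

E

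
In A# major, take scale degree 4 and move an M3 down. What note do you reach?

B

Scale degree 4 of A# major is D#.
A major third (4 semitones) below D# lands on the letter B, giving B.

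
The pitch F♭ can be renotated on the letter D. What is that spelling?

Fb is pitch class 4. The letter D alone is pitch class 2.
To reach pitch class 4 from D requires an offset of +2 semitones, i.e. double sharp: D##.

D##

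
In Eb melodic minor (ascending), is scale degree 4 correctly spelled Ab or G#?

Ab

Each scale degree takes a distinct letter name. Degree 4 of a scale on E must use the letter A.
Ab and G# are enharmonically the same pitch, but only Ab uses the letter A, so it is the correct spelling here.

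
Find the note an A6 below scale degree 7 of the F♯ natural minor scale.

Gb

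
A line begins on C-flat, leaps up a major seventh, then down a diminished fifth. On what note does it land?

E

A major seventh up from Cb is Bb (letter B, 11 semitones up).
A diminished fifth down from Bb is E (letter E, 6 semitones down).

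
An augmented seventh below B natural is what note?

Cb

B down a major seventh is C, so the target letter is C.
From B, an augmented seventh is 12 semitones down: Cb.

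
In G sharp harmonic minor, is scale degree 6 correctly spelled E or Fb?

Each scale degree takes a distinct letter name. Degree 6 of a scale on G must use the letter E.
E and Fb are enharmonically the same pitch, but only E uses the letter E, so it is the correct spelling here.

E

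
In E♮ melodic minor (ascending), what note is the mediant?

G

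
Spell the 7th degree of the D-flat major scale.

C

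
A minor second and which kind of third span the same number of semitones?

A minor second spans 1 semitone.
A third spanning 1 semitone is doubly diminished (the major third is 4).

doubly diminished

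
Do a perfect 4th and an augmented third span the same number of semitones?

Yes

A perfect fourth spans 5 semitones; an augmented third spans 5.
They are enharmonically equivalent.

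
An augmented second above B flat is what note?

C#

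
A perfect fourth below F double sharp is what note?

C##

F down a perfect fourth is C, so the target letter is C.
From F##, a perfect fourth is 5 semitones down: C##.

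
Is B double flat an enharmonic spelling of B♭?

No

Bbb is pitch class 9; Bb is pitch class 10.
The pitch classes differ (9 vs. 10), so they are not enharmonic equivalents.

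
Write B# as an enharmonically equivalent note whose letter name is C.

C

Plain C sits at the same pitch as B#, so on the letter C the same pitch needs a natural: C.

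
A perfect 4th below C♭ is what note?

C down a perfect fourth is G, so the target letter is G.
From Cb, a perfect fourth is 5 semitones down: Gb.

Gb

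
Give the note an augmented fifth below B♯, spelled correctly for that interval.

B down a perfect fifth is E, so the target letter is E.
From B#, an augmented fifth is 8 semitones down: E.

E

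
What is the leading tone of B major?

Degree 7 takes the letter 6 steps above B, which is A.
In major, degree 7 sits 11 semitones above the tonic. B + 11 semitones is pitch class 10, spelled on A as A#.

A#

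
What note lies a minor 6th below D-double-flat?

D down a major sixth is F, so the target letter is F.
From Dbb, a minor sixth is 8 semitones down: Fb.

Fb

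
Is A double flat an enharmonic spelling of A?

No

Abb is pitch class 7; A is pitch class 9.
The pitch classes differ (7 vs. 9), so they are not enharmonic equivalents.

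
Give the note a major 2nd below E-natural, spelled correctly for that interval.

D

E down a major second is D, so the target letter is D.
From E, a major second is 2 semitones down: D.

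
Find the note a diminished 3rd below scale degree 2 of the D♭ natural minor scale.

C#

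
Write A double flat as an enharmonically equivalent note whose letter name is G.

G

Plain G sits at the same pitch as Abb, so on the letter G the same pitch needs a natural: G.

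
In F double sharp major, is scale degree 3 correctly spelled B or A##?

A##

Each scale degree takes a distinct letter name. Degree 3 of a scale on F must use the letter A.
A## and B are enharmonically the same pitch, but only A## uses the letter A, so it is the correct spelling here.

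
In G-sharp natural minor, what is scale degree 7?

F#

Degree 7 takes the letter 6 steps above G, which is F.
In natural minor, degree 7 sits 10 semitones above the tonic. G# + 10 semitones is pitch class 6, spelled on F as F#.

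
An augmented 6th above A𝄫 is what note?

F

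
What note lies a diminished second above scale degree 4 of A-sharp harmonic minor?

Eb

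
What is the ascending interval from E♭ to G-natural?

Counting letters E–F–G gives a third.
Eb→G = 4 semitones, exactly the major third.

major third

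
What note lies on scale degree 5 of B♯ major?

F##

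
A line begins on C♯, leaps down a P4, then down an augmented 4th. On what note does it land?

D

A perfect fourth down from C# is G# (letter G, 5 semitones down).
An augmented fourth down from G# is D (letter D, 6 semitones down).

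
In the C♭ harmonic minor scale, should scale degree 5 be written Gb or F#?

Gb

Each scale degree takes a distinct letter name. Degree 5 of a scale on C must use the letter G.
Gb and F# are enharmonically the same pitch, but only Gb uses the letter G, so it is the correct spelling here.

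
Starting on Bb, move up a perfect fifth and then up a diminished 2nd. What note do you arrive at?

A perfect fifth up from Bb is F (letter F, 7 semitones up).
A diminished second up from F is Gbb (letter G, 0 semitones up).

Gbb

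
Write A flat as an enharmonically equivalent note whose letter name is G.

G#

Ab is pitch class 8. The letter G alone is pitch class 7.
To reach pitch class 8 from G requires an offset of +1 semitone, i.e. sharp: G#.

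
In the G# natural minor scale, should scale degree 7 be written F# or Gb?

F#

Each scale degree takes a distinct letter name. Degree 7 of a scale on G must use the letter F.
F# and Gb are enharmonically the same pitch, but only F# uses the letter F, so it is the correct spelling here.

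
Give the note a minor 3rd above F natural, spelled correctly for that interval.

F up a major third is A, so the target letter is A.
From F, a minor third is 3 semitones up: Ab.

Ab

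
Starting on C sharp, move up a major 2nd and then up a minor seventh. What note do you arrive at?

A major second up from C# is D# (letter D, 2 semitones up).
A minor seventh up from D# is C# (letter C, 10 semitones up).

C#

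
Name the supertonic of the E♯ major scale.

Degree 2 takes the letter 1 step above E, which is F.
In major, degree 2 sits 2 semitones above the tonic. E# + 2 semitones is pitch class 7, spelled on F as F##.

F##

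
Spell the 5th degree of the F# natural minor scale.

C#

Degree 5 takes the letter 4 steps above F, which is C.
In natural minor, degree 5 sits 7 semitones above the tonic. F# + 7 semitones is pitch class 1, spelled on C as C#.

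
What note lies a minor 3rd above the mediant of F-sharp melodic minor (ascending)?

The mediant of F# melodic minor (ascending) is A.
A minor third (3 semitones) above A lands on the letter C, giving C.

C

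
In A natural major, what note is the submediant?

F#

The A major scale runs A B C# D E F# G#.
Degree 6 is F#.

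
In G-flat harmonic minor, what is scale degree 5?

Db

The Gb harmonic minor scale runs Gb Ab Bbb Cb Db Ebb F.
Degree 5 is Db.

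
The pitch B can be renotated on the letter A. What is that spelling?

Plain A sits 2 semitones below B, so on the letter A the same pitch needs a double sharp: A##.

A##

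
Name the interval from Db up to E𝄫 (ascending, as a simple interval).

Counting letters D–E gives a second.
Db→Ebb = 1 semitone, 1 narrower than the major second (2), so minor.

minor second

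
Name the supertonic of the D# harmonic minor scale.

The D# harmonic minor scale runs D# E# F# G# A# B C##.
Degree 2 is E#.

E#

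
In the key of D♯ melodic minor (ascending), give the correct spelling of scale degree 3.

The D# melodic minor (ascending) scale runs D# E# F# G# A# B# C##.
Degree 3 is F#.

F#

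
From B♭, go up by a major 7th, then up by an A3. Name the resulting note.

A major seventh up from Bb is A (letter A, 11 semitones up).
An augmented third up from A is C## (letter C, 5 semitones up).

C##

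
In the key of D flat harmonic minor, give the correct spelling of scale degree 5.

Ab

The Db harmonic minor scale runs Db Eb Fb Gb Ab Bbb C.
Degree 5 is Ab.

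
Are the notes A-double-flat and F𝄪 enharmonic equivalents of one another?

Yes

Abb is pitch class 7; F## is pitch class 7.
All spellings map to pitch class 7, so they are enharmonically equivalent.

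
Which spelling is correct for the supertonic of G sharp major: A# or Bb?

A#

Each scale degree takes a distinct letter name. Degree 2 of a scale on G must use the letter A.
A# and Bb are enharmonically the same pitch, but only A# uses the letter A, so it is the correct spelling here.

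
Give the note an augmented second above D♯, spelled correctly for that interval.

E##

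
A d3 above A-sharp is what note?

A up a major third is C#, so the target letter is C.
From A#, a diminished third is 2 semitones up: C.

C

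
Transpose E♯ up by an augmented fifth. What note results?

E up a perfect fifth is B, so the target letter is B.
From E#, an augmented fifth is 8 semitones up: B##.

B##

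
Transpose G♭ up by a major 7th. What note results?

A seventh above G lands on the letter F.
A major seventh spans 11 semitones, so Gb moves to pitch class 5. On the letter F that is F.

F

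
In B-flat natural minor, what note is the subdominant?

Degree 4 takes the letter 3 steps above B, which is E.
In natural minor, degree 4 sits 5 semitones above the tonic. Bb + 5 semitones is pitch class 3, spelled on E as Eb.

Eb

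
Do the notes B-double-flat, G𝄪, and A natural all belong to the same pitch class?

Yes

Bbb = pitch class 9 and G## = pitch class 9 and A = pitch class 9 — the same pitch class, so they are enharmonic equivalents.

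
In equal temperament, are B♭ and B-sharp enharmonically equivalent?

Two spellings are enharmonically equivalent only if they share a pitch class.
Here Bb → 10, B# → 0; 0 ≠ 10, so they are not.

No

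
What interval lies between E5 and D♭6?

diminished seventh

The letter names run E→D, a span of 6 letter steps, so the interval is some kind of seventh.
E to Db is 9 semitones. A major seventh is 11, so 9 makes it diminished.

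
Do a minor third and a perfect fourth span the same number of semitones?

No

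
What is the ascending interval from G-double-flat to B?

Counting letters G–A–B gives a third.
Gbb→B = 6 semitones, 2 wider than the major third (4), so doubly augmented.

doubly augmented third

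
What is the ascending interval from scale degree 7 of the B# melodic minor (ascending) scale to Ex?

Scale degree 7 of B# melodic minor (ascending) is A##.
A## up to E##: letters A→E make it a fifth; 7 semitones makes it perfect.

perfect fifth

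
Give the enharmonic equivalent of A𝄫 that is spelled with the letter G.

Abb is pitch class 7. The letter G alone is pitch class 7.
Pitch class 7 on G needs no accidental: G.

G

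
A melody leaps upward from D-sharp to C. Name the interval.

The letter names run D→C, a span of 6 letter steps, so the interval is some kind of seventh.
D# to C is 9 semitones. A major seventh is 11, so 9 makes it diminished.

diminished seventh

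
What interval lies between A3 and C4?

minor third

Counting letters A–B–C gives a third.
A→C = 3 semitones, 1 narrower than the major third (4), so minor.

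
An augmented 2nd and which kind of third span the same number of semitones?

minor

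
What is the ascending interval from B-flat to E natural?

The letter names run B→E, a span of 3 letter steps, so the interval is some kind of fourth.
Bb to E is 6 semitones. A perfect fourth is 5, so 6 makes it augmented.

augmented fourth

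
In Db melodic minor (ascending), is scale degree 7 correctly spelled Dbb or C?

Each scale degree takes a distinct letter name. Degree 7 of a scale on D must use the letter C.
C and Dbb are enharmonically the same pitch, but only C uses the letter C, so it is the correct spelling here.

C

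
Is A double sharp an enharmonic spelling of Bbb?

A## is pitch class 11; Bbb is pitch class 9.
The pitch classes differ (11 vs. 9), so they are not enharmonic equivalents.

No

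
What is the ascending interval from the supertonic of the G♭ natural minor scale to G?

The supertonic of Gb natural minor is Ab.
Ab up to G: letters A→G make it a seventh; 11 semitones makes it major.

major seventh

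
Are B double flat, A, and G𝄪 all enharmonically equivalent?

Bbb = pitch class 9 and A = pitch class 9 and G## = pitch class 9 — the same pitch class, so they are enharmonic equivalents.

Yes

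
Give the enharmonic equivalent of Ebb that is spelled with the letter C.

Plain C sits 2 semitones below Ebb, so on the letter C the same pitch needs a double sharp: C##.

C##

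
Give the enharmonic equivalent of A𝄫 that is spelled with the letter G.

Plain G sits at the same pitch as Abb, so on the letter G the same pitch needs a natural: G.

G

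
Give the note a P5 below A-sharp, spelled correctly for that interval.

A down a perfect fifth is D, so the target letter is D.
From A#, a perfect fifth is 7 semitones down: D#.

D#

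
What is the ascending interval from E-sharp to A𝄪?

Counting letters E–F–G–A gives a fourth.
E#→A## = 6 semitones, 1 wider than the perfect fourth (5), so augmented.

augmented fourth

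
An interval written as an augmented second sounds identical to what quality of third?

An augmented second spans 3 semitones.
A third spanning 3 semitones is minor (the major third is 4).

minor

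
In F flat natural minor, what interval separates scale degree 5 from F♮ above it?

augmented fourth

Scale degree 5 of Fb natural minor is Cb.
Cb up to F: letters C→F make it a fourth; 6 semitones makes it augmented.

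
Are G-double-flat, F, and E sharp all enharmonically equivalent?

Yes

Gbb is pitch class 5; F is pitch class 5; E# is pitch class 5.
All spellings map to pitch class 5, so they are enharmonically equivalent.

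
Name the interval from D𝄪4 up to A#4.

The letter names run D→A, a span of 4 letter steps, so the interval is some kind of fifth.
D## to A# is 6 semitones. A perfect fifth is 7, so 6 makes it diminished.

diminished fifth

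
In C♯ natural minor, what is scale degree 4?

F#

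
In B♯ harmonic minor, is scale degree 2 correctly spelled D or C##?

Each scale degree takes a distinct letter name. Degree 2 of a scale on B must use the letter C.
C## and D are enharmonically the same pitch, but only C## uses the letter C, so it is the correct spelling here.

C##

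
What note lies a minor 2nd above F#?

F up a major second is G, so the target letter is G.
From F#, a minor second is 1 semitone up: G.

G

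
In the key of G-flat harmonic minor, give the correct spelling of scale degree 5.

Db

The Gb harmonic minor scale runs Gb Ab Bbb Cb Db Ebb F.
Degree 5 is Db.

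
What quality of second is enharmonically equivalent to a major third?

A major third spans 4 semitones.
A second spanning 4 semitones is doubly augmented (the major second is 2).

doubly augmented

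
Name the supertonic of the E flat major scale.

F

The Eb major scale runs Eb F G Ab Bb C D.
Degree 2 is F.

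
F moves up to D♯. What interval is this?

The letter names run F→D, a span of 5 letter steps, so the interval is some kind of sixth.
F to D# is 10 semitones. A major sixth is 9, so 10 makes it augmented.

augmented sixth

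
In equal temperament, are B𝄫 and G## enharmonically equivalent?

Yes

Bbb is pitch class 9; G## is pitch class 9.
All spellings map to pitch class 9, so they are enharmonically equivalent.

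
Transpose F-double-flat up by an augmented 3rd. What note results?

A third above F lands on the letter A.
An augmented third spans 5 semitones, so Fbb moves to pitch class 8. On the letter A that is Ab.

Ab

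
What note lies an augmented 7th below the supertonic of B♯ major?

D

The supertonic of B# major is C##.
An augmented seventh (12 semitones) below C## lands on the letter D, giving D.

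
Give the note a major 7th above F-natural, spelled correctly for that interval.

F up a major seventh is E, so the target letter is E.
From F, a major seventh is 11 semitones up: E.

E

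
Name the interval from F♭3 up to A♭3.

major third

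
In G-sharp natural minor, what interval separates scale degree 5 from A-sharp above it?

perfect fifth

Scale degree 5 of G# natural minor is D#.
D# up to A#: letters D→A make it a fifth; 7 semitones makes it perfect.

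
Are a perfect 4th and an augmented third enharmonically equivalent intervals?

Yes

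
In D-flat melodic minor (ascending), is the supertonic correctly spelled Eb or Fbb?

Each scale degree takes a distinct letter name. Degree 2 of a scale on D must use the letter E.
Eb and Fbb are enharmonically the same pitch, but only Eb uses the letter E, so it is the correct spelling here.

Eb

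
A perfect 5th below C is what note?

F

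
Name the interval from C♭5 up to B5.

Counting letters C–D–E–F–G–A–B gives a seventh.
Cb→B = 12 semitones, 1 wider than the major seventh (11), so augmented.

augmented seventh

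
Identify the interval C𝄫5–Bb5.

Counting letters C–D–E–F–G–A–B gives a seventh.
Cbb→Bb = 12 semitones, 1 wider than the major seventh (11), so augmented.

augmented seventh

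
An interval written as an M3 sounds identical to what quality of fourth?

diminished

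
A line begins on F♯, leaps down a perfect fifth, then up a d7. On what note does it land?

A perfect fifth down from F# is B (letter B, 7 semitones down).
A diminished seventh up from B is Ab (letter A, 9 semitones up).

Ab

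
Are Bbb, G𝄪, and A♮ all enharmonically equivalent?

Yes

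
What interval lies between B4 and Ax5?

augmented seventh

Counting letters B–C–D–E–F–G–A gives a seventh.
B→A## = 12 semitones, 1 wider than the major seventh (11), so augmented.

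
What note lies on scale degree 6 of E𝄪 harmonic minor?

C##

Degree 6 takes the letter 5 steps above E, which is C.
In harmonic minor, degree 6 sits 8 semitones above the tonic. E## + 8 semitones is pitch class 2, spelled on C as C##.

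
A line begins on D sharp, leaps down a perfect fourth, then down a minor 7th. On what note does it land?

A perfect fourth down from D# is A# (letter A, 5 semitones down).
A minor seventh down from A# is B# (letter B, 10 semitones down).

B#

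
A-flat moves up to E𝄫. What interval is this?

diminished fifth

Counting letters A–B–C–D–E gives a fifth.
Ab→Ebb = 6 semitones, 1 narrower than the perfect fifth (7), so diminished.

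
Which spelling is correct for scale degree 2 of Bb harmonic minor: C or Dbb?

Each scale degree takes a distinct letter name. Degree 2 of a scale on B must use the letter C.
C and Dbb are enharmonically the same pitch, but only C uses the letter C, so it is the correct spelling here.

C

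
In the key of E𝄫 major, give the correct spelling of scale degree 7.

Db

Degree 7 takes the letter 6 steps above E, which is D.
In major, degree 7 sits 11 semitones above the tonic. Ebb + 11 semitones is pitch class 1, spelled on D as Db.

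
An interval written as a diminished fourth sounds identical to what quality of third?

major

A diminished fourth spans 4 semitones.
A third spanning 4 semitones is major (the major third is 4).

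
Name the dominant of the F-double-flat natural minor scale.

Degree 5 takes the letter 4 steps above F, which is C.
In natural minor, degree 5 sits 7 semitones above the tonic. Fbb + 7 semitones is pitch class 10, spelled on C as Cbb.

Cbb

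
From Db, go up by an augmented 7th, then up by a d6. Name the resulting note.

An augmented seventh up from Db is C# (letter C, 12 semitones up).
A diminished sixth up from C# is Ab (letter A, 7 semitones up).

Ab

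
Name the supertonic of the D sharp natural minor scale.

Degree 2 takes the letter 1 step above D, which is E.
In natural minor, degree 2 sits 2 semitones above the tonic. D# + 2 semitones is pitch class 5, spelled on E as E#.

E#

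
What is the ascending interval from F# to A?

minor third

The letter names run F→A, a span of 2 letter steps, so the interval is some kind of third.
F# to A is 3 semitones. A major third is 4, so 3 makes it minor.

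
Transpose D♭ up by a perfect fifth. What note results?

Ab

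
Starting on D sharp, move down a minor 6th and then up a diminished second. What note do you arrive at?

A minor sixth down from D# is F## (letter F, 8 semitones down).
A diminished second up from F## is G (letter G, 0 semitones up).

G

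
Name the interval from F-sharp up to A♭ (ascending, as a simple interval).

diminished third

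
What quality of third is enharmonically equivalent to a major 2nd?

A major second spans 2 semitones.
A third spanning 2 semitones is diminished (the major third is 4).

diminished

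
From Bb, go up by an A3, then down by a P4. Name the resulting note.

A#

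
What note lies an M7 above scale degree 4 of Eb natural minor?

Scale degree 4 of Eb natural minor is Ab.
A major seventh (11 semitones) above Ab lands on the letter G, giving G.

G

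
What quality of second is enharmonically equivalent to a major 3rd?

doubly augmented

A major third spans 4 semitones.
A second spanning 4 semitones is doubly augmented (the major second is 2).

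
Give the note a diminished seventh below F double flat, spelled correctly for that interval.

Gb

A seventh below F lands on the letter G.
A diminished seventh spans 9 semitones, so Fbb moves to pitch class 6. On the letter G that is Gb.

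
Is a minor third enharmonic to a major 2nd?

A minor third spans 3 semitones; a major second spans 2.
The spans differ, so they are not enharmonic equivalents.

No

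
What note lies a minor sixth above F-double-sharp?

D#

A sixth above F lands on the letter D.
A minor sixth spans 8 semitones, so F## moves to pitch class 3. On the letter D that is D#.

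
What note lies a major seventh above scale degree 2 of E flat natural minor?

E

Scale degree 2 of Eb natural minor is F.
A major seventh (11 semitones) above F lands on the letter E, giving E.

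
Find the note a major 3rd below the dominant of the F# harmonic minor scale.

The dominant of F# harmonic minor is C#.
A major third (4 semitones) below C# lands on the letter A, giving A.

A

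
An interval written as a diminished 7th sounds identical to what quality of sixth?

major

A diminished seventh spans 9 semitones.
A sixth spanning 9 semitones is major (the major sixth is 9).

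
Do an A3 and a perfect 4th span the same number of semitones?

An augmented third spans 5 semitones; a perfect fourth spans 5.
They are enharmonically equivalent.

Yes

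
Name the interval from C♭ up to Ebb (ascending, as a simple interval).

Counting letters C–D–E gives a third.
Cb→Ebb = 3 semitones, 1 narrower than the major third (4), so minor.

minor third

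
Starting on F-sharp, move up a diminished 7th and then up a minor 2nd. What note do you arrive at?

A diminished seventh up from F# is Eb (letter E, 9 semitones up).
A minor second up from Eb is Fb (letter F, 1 semitone up).

Fb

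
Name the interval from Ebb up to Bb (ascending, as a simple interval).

The letter names run E→B, a span of 4 letter steps, so the interval is some kind of fifth.
Ebb to Bb is 8 semitones. A perfect fifth is 7, so 8 makes it augmented.

augmented fifth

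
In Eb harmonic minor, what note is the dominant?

Bb

The Eb harmonic minor scale runs Eb F Gb Ab Bb Cb D.
Degree 5 is Bb.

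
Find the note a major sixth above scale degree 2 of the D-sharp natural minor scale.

C##

Scale degree 2 of D# natural minor is E#.
A major sixth (9 semitones) above E# lands on the letter C, giving C##.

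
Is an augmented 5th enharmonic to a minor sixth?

Yes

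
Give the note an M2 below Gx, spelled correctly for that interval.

F##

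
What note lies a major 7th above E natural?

D#

E up a major seventh is D#, so the target letter is D.
From E, a major seventh is 11 semitones up: D#.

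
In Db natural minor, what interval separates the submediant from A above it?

augmented seventh

The submediant of Db natural minor is Bbb.
Bbb up to A: letters B→A make it a seventh; 12 semitones makes it augmented.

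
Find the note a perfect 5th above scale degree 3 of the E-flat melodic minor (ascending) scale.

Scale degree 3 of Eb melodic minor (ascending) is Gb.
A perfect fifth (7 semitones) above Gb lands on the letter D, giving Db.

Db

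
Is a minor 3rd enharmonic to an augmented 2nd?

Yes

A minor third spans 3 semitones; an augmented second spans 3.
They are enharmonically equivalent.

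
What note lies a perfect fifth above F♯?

C#

F up a perfect fifth is C, so the target letter is C.
From F#, a perfect fifth is 7 semitones up: C#.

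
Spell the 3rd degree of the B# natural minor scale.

D#

Degree 3 takes the letter 2 steps above B, which is D.
In natural minor, degree 3 sits 3 semitones above the tonic. B# + 3 semitones is pitch class 3, spelled on D as D#.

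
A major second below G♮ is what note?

A second below G lands on the letter F.
A major second spans 2 semitones, so G moves to pitch class 5. On the letter F that is F.

F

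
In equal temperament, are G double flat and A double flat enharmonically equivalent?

Gbb is pitch class 5; Abb is pitch class 7.
The pitch classes differ (5 vs. 7), so they are not enharmonic equivalents.

No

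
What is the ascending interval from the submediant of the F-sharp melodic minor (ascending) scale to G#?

The submediant of F# melodic minor (ascending) is D#.
D# up to G#: letters D→G make it a fourth; 5 semitones makes it perfect.

perfect fourth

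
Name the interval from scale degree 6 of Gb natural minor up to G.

Scale degree 6 of Gb natural minor is Ebb.
Ebb up to G: letters E→G make it a third; 5 semitones makes it augmented.

augmented third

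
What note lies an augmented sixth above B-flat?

G#

B up a major sixth is G#, so the target letter is G.
From Bb, an augmented sixth is 10 semitones up: G#.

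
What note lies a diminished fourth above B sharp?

E

A fourth above B lands on the letter E.
A diminished fourth spans 4 semitones, so B# moves to pitch class 4. On the letter E that is E.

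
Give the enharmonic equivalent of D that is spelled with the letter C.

C##

Plain C sits 2 semitones below D, so on the letter C the same pitch needs a double sharp: C##.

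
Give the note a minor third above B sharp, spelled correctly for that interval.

D#

A third above B lands on the letter D.
A minor third spans 3 semitones, so B# moves to pitch class 3. On the letter D that is D#.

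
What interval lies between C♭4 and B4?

augmented seventh

Counting letters C–D–E–F–G–A–B gives a seventh.
Cb→B = 12 semitones, 1 wider than the major seventh (11), so augmented.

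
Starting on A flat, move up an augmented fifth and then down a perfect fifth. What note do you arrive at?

An augmented fifth up from Ab is E (letter E, 8 semitones up).
A perfect fifth down from E is A (letter A, 7 semitones down).

A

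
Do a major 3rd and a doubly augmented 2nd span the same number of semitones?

A major third spans 4 semitones; a doubly augmented second spans 4.
They are enharmonically equivalent.

Yes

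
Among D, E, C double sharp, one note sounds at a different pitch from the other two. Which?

E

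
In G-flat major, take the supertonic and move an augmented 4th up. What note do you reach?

D

The supertonic of Gb major is Ab.
An augmented fourth (6 semitones) above Ab lands on the letter D, giving D.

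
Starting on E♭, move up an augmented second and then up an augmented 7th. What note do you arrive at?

E##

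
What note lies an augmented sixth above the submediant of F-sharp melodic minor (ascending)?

The submediant of F# melodic minor (ascending) is D#.
An augmented sixth (10 semitones) above D# lands on the letter B, giving B##.

B##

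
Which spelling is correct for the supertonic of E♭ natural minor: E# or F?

F

Each scale degree takes a distinct letter name. Degree 2 of a scale on E must use the letter F.
F and E# are enharmonically the same pitch, but only F uses the letter F, so it is the correct spelling here.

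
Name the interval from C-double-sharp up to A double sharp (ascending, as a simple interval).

The letter names run C→A, a span of 5 letter steps, so the interval is some kind of sixth.
C## to A## is 9 semitones. A major sixth is 9, so 9 makes it major.

major sixth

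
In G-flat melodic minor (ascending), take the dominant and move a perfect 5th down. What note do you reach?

Gb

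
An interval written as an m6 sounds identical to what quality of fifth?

A minor sixth spans 8 semitones.
A fifth spanning 8 semitones is augmented (the perfect fifth is 7).

augmented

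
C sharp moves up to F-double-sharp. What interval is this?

augmented fourth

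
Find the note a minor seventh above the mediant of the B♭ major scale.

C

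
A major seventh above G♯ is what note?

F##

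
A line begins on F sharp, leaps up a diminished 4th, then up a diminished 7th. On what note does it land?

Abb

A diminished fourth up from F# is Bb (letter B, 4 semitones up).
A diminished seventh up from Bb is Abb (letter A, 9 semitones up).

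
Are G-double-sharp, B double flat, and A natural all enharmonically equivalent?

Yes

G## is pitch class 9; Bbb is pitch class 9; A is pitch class 9.
All spellings map to pitch class 9, so they are enharmonically equivalent.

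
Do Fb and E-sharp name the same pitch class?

Fb is pitch class 4; E# is pitch class 5.
The pitch classes differ (4 vs. 5), so they are not enharmonic equivalents.

No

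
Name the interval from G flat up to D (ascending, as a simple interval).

The letter names run G→D, a span of 4 letter steps, so the interval is some kind of fifth.
Gb to D is 8 semitones. A perfect fifth is 7, so 8 makes it augmented.

augmented fifth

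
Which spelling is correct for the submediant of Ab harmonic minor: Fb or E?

Fb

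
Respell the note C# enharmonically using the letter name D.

Db

C# is pitch class 1. The letter D alone is pitch class 2.
To reach pitch class 1 from D requires an offset of -1 semitone, i.e. flat: Db.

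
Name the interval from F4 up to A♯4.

The letter names run F→A, a span of 2 letter steps, so the interval is some kind of third.
F to A# is 5 semitones. A major third is 4, so 5 makes it augmented.

augmented third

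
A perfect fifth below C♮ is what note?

F

C down a perfect fifth is F, so the target letter is F.
From C, a perfect fifth is 7 semitones down: F.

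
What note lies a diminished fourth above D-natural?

Gb

A fourth above D lands on the letter G.
A diminished fourth spans 4 semitones, so D moves to pitch class 6. On the letter G that is Gb.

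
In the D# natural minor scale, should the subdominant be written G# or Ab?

G#

Each scale degree takes a distinct letter name. Degree 4 of a scale on D must use the letter G.
G# and Ab are enharmonically the same pitch, but only G# uses the letter G, so it is the correct spelling here.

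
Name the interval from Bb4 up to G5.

The letter names run B→G, a span of 5 letter steps, so the interval is some kind of sixth.
Bb to G is 9 semitones. A major sixth is 9, so 9 makes it major.

major sixth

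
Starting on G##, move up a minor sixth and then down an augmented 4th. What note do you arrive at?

A minor sixth up from G## is E# (letter E, 8 semitones up).
An augmented fourth down from E# is B (letter B, 6 semitones down).

B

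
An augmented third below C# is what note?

Ab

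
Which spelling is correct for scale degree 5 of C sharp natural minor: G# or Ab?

G#

Each scale degree takes a distinct letter name. Degree 5 of a scale on C must use the letter G.
G# and Ab are enharmonically the same pitch, but only G# uses the letter G, so it is the correct spelling here.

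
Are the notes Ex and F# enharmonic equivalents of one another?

Yes

E## is pitch class 6; F# is pitch class 6.
All spellings map to pitch class 6, so they are enharmonically equivalent.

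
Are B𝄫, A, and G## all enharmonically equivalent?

Yes

Bbb = pitch class 9 and A = pitch class 9 and G## = pitch class 9 — the same pitch class, so they are enharmonic equivalents.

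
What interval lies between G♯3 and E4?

minor sixth

The letter names run G→E, a span of 5 letter steps, so the interval is some kind of sixth.
G# to E is 8 semitones. A major sixth is 9, so 8 makes it minor.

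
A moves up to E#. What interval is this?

augmented fifth

The letter names run A→E, a span of 4 letter steps, so the interval is some kind of fifth.
A to E# is 8 semitones. A perfect fifth is 7, so 8 makes it augmented.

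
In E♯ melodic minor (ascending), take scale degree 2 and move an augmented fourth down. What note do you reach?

C#

Scale degree 2 of E# melodic minor (ascending) is F##.
An augmented fourth (6 semitones) below F## lands on the letter C, giving C#.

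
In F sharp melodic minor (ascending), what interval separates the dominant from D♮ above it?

The dominant of F# melodic minor (ascending) is C#.
C# up to D: letters C→D make it a second; 1 semitone makes it minor.

minor second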